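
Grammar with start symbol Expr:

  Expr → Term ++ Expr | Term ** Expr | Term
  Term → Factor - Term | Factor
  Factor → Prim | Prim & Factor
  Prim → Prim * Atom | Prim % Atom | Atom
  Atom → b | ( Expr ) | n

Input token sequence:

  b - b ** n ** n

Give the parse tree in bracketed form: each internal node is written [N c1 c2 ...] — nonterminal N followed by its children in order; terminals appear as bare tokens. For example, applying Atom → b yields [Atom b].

Expr
Term ** Expr
Factor - Term ** Expr
Prim - Term ** Expr
Atom - Term ** Expr
b - Term ** Expr
b - Factor ** Expr
b - Prim ** Expr
b - Atom ** Expr
b - b ** Expr
b - b ** Term ** Expr
b - b ** Factor ** Expr
b - b ** Prim ** Expr
b - b ** Atom ** Expr
b - b ** n ** Expr
b - b ** n ** Term
b - b ** n ** Factor
b - b ** n ** Prim
b - b ** n ** Atom
b - b ** n ** n

[Expr [Term [Factor [Prim [Atom b]]] - [Term [Factor [Prim [Atom b]]]]] ** [Expr [Term [Factor [Prim [Atom n]]]] ** [Expr [Term [Factor [Prim [Atom n]]]]]]]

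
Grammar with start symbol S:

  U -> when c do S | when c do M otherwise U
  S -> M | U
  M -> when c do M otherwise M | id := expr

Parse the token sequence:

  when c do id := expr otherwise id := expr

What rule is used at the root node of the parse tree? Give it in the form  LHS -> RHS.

S -> M

[S [M when c do [M id := expr] otherwise [M id := expr]]]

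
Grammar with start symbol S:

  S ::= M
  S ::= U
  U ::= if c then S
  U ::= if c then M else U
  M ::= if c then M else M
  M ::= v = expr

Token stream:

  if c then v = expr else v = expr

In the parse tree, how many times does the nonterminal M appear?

[S [M if c then [M v = expr] else [M v = expr]]]

3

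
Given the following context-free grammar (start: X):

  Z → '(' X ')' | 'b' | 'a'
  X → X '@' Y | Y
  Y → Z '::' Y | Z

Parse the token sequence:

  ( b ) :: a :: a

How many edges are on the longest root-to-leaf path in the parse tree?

6

[X [Y [Z ( [X [Y [Z b]]] )] :: [Y [Z a] :: [Y [Z a]]]]]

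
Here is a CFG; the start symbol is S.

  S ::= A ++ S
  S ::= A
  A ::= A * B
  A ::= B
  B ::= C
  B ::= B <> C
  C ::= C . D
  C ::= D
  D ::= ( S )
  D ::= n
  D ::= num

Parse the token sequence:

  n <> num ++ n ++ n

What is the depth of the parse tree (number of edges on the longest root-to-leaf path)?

[S [A [B [B [C [D n]]] <> [C [D num]]]] ++ [S [A [B [C [D n]]]] ++ [S [A [B [C [D n]]]]]]]

7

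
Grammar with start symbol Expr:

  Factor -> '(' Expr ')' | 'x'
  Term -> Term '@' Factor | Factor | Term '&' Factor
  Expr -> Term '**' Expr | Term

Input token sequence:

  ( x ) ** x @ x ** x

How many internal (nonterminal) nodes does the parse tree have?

[Expr [Term [Factor ( [Expr [Term [Factor x]]] )]] ** [Expr [Term [Term [Factor x]] @ [Factor x]] ** [Expr [Term [Factor x]]]]]

14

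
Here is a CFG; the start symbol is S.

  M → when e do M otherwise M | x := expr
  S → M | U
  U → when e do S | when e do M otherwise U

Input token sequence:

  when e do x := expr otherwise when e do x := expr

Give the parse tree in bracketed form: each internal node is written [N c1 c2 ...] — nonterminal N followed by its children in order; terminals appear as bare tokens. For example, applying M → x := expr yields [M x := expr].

S
U
when e do M otherwise U
when e do x := expr otherwise U
when e do x := expr otherwise when e do S
when e do x := expr otherwise when e do M
when e do x := expr otherwise when e do x := expr

[S [U when e do [M x := expr] otherwise [U when e do [S [M x := expr]]]]]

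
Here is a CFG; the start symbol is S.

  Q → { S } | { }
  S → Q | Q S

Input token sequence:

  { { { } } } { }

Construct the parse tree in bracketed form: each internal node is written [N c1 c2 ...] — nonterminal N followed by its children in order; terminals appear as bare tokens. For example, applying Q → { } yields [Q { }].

[S [Q { [S [Q { [S [Q { }]] }]] }] [S [Q { }]]]

S
Q S
{ S } S
{ Q } S
{ { S } } S
{ { Q } } S
{ { { } } } S
{ { { } } } Q
{ { { } } } { }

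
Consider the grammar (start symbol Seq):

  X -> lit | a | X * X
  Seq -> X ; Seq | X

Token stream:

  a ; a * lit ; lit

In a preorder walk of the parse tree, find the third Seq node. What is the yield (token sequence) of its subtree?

lit

[Seq [X a] ; [Seq [X [X a] * [X lit]] ; [Seq [X lit]]]]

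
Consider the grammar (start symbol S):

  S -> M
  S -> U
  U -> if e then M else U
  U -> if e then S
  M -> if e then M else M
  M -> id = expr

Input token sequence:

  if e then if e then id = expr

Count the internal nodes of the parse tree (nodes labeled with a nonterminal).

[S [U if e then [S [U if e then [S [M id = expr]]]]]]

6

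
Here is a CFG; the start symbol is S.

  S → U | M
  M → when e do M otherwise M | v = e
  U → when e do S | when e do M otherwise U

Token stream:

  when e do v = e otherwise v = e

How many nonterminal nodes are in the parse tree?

[S [M when e do [M v = e] otherwise [M v = e]]]

4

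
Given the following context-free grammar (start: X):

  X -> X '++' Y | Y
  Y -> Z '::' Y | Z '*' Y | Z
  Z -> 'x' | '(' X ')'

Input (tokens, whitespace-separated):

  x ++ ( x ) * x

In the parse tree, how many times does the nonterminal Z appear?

[X [X [Y [Z x]]] ++ [Y [Z ( [X [Y [Z x]]] )] * [Y [Z x]]]]

4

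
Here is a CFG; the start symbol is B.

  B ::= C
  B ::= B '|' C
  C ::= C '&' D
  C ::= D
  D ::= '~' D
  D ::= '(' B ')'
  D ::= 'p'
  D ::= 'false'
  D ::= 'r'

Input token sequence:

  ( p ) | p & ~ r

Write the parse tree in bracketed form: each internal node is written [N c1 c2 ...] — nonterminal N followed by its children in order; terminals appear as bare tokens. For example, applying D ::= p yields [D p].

B
B | C
C | C
D | C
( B ) | C
( C ) | C
( D ) | C
( p ) | C
( p ) | C & D
( p ) | D & D
( p ) | p & D
( p ) | p & ~ D
( p ) | p & ~ r

[B [B [C [D ( [B [C [D p]]] )]]] | [C [C [D p]] & [D ~ [D r]]]]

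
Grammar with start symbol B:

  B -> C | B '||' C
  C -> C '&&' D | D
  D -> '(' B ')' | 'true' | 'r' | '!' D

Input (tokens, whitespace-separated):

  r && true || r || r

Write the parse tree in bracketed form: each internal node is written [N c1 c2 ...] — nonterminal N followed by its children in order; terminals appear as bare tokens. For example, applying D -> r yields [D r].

[B [B [B [C [C [D r]] && [D true]]] || [C [D r]]] || [C [D r]]]

B
B || C
B || C || C
C || C || C
C && D || C || C
D && D || C || C
r && D || C || C
r && true || C || C
r && true || D || C
r && true || r || C
r && true || r || D
r && true || r || r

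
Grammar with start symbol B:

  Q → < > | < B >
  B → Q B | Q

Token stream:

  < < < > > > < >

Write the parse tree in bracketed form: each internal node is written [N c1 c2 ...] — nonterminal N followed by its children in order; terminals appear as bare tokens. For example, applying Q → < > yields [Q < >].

[B [Q < [B [Q < [B [Q < >]] >]] >] [B [Q < >]]]

B
Q B
< B > B
< Q > B
< < B > > B
< < Q > > B
< < < > > > B
< < < > > > Q
< < < > > > < >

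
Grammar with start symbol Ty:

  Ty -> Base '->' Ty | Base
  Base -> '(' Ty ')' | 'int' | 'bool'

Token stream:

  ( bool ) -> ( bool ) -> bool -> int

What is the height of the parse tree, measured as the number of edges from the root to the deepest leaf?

5

[Ty [Base ( [Ty [Base bool]] )] -> [Ty [Base ( [Ty [Base bool]] )] -> [Ty [Base bool] -> [Ty [Base int]]]]]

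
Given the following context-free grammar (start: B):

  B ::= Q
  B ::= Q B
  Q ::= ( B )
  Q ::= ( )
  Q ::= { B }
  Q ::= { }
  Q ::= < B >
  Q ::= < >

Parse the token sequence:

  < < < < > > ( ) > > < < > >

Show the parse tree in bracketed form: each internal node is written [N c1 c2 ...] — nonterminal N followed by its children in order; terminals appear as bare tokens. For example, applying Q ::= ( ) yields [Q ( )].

B
Q B
< B > B
< Q > B
< < B > > B
< < Q B > > B
< < < B > B > > B
< < < Q > B > > B
< < < < > > B > > B
< < < < > > Q > > B
< < < < > > ( ) > > B
< < < < > > ( ) > > Q
< < < < > > ( ) > > < B >
< < < < > > ( ) > > < Q >
< < < < > > ( ) > > < < > >

[B [Q < [B [Q < [B [Q < [B [Q < >]] >] [B [Q ( )]]] >]] >] [B [Q < [B [Q < >]] >]]]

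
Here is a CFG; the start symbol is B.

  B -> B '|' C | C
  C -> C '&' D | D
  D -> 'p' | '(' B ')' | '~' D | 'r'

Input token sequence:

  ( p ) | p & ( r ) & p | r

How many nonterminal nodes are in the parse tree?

19

[B [B [B [C [D ( [B [C [D p]]] )]]] | [C [C [C [D p]] & [D ( [B [C [D r]]] )]] & [D p]]] | [C [D r]]]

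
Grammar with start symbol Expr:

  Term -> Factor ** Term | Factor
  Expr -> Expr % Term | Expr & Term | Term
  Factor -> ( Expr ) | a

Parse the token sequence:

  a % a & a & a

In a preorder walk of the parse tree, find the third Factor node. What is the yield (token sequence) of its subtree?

a

[Expr [Expr [Expr [Expr [Term [Factor a]]] % [Term [Factor a]]] & [Term [Factor a]]] & [Term [Factor a]]]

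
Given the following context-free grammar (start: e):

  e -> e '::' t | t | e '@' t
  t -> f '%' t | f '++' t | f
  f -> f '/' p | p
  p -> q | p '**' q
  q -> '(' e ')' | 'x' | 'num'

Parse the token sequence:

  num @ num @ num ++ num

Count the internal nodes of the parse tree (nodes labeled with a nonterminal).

[e [e [e [t [f [p [q num]]]]] @ [t [f [p [q num]]]]] @ [t [f [p [q num]]] ++ [t [f [p [q num]]]]]]

19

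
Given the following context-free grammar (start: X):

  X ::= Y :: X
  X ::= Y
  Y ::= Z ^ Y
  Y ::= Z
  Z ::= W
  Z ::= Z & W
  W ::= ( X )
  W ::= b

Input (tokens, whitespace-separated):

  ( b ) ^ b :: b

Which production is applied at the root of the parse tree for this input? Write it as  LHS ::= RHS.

[X [Y [Z [W ( [X [Y [Z [W b]]]] )]] ^ [Y [Z [W b]]]] :: [X [Y [Z [W b]]]]]

X ::= Y :: X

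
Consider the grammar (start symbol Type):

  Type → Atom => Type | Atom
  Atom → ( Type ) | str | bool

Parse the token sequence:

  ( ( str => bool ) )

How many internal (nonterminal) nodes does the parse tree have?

[Type [Atom ( [Type [Atom ( [Type [Atom str] => [Type [Atom bool]]] )]] )]]

8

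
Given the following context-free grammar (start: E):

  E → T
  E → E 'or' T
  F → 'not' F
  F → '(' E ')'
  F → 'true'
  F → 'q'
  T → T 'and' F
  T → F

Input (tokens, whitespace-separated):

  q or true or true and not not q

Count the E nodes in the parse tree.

3

[E [E [E [T [F q]]] or [T [F true]]] or [T [T [F true]] and [F not [F not [F q]]]]]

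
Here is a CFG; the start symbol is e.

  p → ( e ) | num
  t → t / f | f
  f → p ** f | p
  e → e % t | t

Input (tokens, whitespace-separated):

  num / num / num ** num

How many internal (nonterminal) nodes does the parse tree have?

12

[e [t [t [t [f [p num]]] / [f [p num]]] / [f [p num] ** [f [p num]]]]]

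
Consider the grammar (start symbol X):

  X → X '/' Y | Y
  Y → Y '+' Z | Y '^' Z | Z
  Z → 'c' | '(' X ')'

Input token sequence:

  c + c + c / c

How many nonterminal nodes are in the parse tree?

[X [X [Y [Y [Y [Z c]] + [Z c]] + [Z c]]] / [Y [Z c]]]

10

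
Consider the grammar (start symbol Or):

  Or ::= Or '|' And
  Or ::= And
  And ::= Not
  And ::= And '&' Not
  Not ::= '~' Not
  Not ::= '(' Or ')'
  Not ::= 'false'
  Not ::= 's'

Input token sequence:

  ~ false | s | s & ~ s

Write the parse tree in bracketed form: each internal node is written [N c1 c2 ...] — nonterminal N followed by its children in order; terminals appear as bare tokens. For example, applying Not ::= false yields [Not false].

[Or [Or [Or [And [Not ~ [Not false]]]] | [And [Not s]]] | [And [And [Not s]] & [Not ~ [Not s]]]]

Or
Or | And
Or | And | And
And | And | And
Not | And | And
~ Not | And | And
~ false | And | And
~ false | Not | And
~ false | s | And
~ false | s | And & Not
~ false | s | Not & Not
~ false | s | s & Not
~ false | s | s & ~ Not
~ false | s | s & ~ s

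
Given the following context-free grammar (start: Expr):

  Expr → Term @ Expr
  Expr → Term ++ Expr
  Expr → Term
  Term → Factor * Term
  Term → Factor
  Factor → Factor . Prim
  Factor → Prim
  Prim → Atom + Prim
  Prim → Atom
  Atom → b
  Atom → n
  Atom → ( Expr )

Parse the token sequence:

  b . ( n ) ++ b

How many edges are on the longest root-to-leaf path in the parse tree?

[Expr [Term [Factor [Factor [Prim [Atom b]]] . [Prim [Atom ( [Expr [Term [Factor [Prim [Atom n]]]]] )]]]] ++ [Expr [Term [Factor [Prim [Atom b]]]]]]

10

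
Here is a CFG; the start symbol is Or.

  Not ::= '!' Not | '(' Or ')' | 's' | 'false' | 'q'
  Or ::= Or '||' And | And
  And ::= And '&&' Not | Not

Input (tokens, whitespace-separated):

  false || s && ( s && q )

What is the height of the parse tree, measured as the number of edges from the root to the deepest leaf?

[Or [Or [And [Not false]]] || [And [And [Not s]] && [Not ( [Or [And [And [Not s]] && [Not q]]] )]]]

7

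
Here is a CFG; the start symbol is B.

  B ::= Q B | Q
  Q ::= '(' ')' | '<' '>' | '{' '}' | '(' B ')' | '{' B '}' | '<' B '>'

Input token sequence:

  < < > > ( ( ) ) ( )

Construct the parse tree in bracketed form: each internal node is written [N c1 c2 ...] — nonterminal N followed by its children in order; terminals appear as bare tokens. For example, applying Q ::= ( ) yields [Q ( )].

B
Q B
< B > B
< Q > B
< < > > B
< < > > Q B
< < > > ( B ) B
< < > > ( Q ) B
< < > > ( ( ) ) B
< < > > ( ( ) ) Q
< < > > ( ( ) ) ( )

[B [Q < [B [Q < >]] >] [B [Q ( [B [Q ( )]] )] [B [Q ( )]]]]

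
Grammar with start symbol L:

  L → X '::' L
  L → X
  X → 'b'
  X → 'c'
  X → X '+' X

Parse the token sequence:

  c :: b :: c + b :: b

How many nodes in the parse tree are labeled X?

[L [X c] :: [L [X b] :: [L [X [X c] + [X b]] :: [L [X b]]]]]

6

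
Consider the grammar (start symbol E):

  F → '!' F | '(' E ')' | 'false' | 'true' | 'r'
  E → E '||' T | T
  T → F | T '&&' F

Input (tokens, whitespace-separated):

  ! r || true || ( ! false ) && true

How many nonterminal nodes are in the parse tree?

16

[E [E [E [T [F ! [F r]]]] || [T [F true]]] || [T [T [F ( [E [T [F ! [F false]]]] )]] && [F true]]]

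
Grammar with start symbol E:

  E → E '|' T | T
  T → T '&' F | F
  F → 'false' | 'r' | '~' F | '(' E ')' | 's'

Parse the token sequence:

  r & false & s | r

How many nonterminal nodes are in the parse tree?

10

[E [E [T [T [T [F r]] & [F false]] & [F s]]] | [T [F r]]]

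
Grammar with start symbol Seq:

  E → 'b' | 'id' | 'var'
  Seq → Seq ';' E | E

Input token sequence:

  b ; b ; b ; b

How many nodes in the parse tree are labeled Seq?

4

[Seq [Seq [Seq [Seq [E b]] ; [E b]] ; [E b]] ; [E b]]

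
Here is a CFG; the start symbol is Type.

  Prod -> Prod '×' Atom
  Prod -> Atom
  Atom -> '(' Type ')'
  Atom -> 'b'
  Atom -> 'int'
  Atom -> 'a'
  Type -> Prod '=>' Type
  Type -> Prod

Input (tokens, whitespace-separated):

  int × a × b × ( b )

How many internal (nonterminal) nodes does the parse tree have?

[Type [Prod [Prod [Prod [Prod [Atom int]] × [Atom a]] × [Atom b]] × [Atom ( [Type [Prod [Atom b]]] )]]]

12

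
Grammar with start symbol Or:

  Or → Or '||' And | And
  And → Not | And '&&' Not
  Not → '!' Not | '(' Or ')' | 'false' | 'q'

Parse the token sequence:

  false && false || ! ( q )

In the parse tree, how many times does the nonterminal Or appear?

3

[Or [Or [And [And [Not false]] && [Not false]]] || [And [Not ! [Not ( [Or [And [Not q]]] )]]]]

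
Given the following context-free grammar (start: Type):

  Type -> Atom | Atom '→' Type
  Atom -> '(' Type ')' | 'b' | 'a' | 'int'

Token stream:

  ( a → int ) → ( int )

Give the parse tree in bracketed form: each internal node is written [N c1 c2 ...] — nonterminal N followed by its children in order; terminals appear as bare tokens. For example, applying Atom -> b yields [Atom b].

Type
Atom → Type
( Type ) → Type
( Atom → Type ) → Type
( a → Type ) → Type
( a → Atom ) → Type
( a → int ) → Type
( a → int ) → Atom
( a → int ) → ( Type )
( a → int ) → ( Atom )
( a → int ) → ( int )

[Type [Atom ( [Type [Atom a] → [Type [Atom int]]] )] → [Type [Atom ( [Type [Atom int]] )]]]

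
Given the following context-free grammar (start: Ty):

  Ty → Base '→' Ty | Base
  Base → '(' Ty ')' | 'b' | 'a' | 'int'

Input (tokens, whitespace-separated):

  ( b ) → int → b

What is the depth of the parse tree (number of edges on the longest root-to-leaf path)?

[Ty [Base ( [Ty [Base b]] )] → [Ty [Base int] → [Ty [Base b]]]]

4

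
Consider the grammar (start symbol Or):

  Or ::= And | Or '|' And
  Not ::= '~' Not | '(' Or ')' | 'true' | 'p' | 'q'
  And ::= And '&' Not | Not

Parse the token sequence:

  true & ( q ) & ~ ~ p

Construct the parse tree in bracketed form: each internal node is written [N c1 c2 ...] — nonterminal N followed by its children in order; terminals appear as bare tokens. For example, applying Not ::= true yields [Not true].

Or
And
And & Not
And & Not & Not
Not & Not & Not
true & Not & Not
true & ( Or ) & Not
true & ( And ) & Not
true & ( Not ) & Not
true & ( q ) & Not
true & ( q ) & ~ Not
true & ( q ) & ~ ~ Not
true & ( q ) & ~ ~ p

[Or [And [And [And [Not true]] & [Not ( [Or [And [Not q]]] )]] & [Not ~ [Not ~ [Not p]]]]]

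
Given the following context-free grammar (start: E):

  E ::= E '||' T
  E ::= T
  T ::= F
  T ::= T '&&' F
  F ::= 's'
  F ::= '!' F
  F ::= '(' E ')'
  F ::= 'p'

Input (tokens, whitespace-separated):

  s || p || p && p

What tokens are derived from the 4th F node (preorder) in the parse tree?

[E [E [E [T [F s]]] || [T [F p]]] || [T [T [F p]] && [F p]]]

p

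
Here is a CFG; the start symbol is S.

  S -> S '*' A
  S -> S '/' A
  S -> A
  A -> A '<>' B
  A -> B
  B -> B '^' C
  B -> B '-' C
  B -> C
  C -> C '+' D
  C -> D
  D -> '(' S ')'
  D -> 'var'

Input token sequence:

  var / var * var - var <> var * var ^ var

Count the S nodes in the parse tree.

[S [S [S [S [A [B [C [D var]]]]] / [A [B [C [D var]]]]] * [A [A [B [B [C [D var]]] - [C [D var]]]] <> [B [C [D var]]]]] * [A [B [B [C [D var]]] ^ [C [D var]]]]]

4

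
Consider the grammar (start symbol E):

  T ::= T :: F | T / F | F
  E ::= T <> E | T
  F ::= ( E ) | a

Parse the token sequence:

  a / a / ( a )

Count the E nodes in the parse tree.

2

[E [T [T [T [F a]] / [F a]] / [F ( [E [T [F a]]] )]]]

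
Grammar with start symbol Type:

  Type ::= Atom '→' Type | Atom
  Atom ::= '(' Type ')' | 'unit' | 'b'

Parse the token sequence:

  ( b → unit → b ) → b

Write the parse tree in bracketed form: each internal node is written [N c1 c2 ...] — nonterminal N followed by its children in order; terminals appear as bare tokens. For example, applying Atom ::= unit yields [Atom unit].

[Type [Atom ( [Type [Atom b] → [Type [Atom unit] → [Type [Atom b]]]] )] → [Type [Atom b]]]

Type
Atom → Type
( Type ) → Type
( Atom → Type ) → Type
( b → Type ) → Type
( b → Atom → Type ) → Type
( b → unit → Type ) → Type
( b → unit → Atom ) → Type
( b → unit → b ) → Type
( b → unit → b ) → Atom
( b → unit → b ) → b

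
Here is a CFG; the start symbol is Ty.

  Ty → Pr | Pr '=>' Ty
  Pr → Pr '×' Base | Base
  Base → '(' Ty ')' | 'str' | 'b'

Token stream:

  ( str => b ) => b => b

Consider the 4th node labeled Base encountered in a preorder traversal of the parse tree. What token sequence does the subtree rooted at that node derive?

b

[Ty [Pr [Base ( [Ty [Pr [Base str]] => [Ty [Pr [Base b]]]] )]] => [Ty [Pr [Base b]] => [Ty [Pr [Base b]]]]]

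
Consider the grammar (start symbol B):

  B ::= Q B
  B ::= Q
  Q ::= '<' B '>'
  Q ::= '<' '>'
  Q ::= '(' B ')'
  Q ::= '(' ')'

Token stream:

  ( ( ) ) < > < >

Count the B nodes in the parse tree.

4

[B [Q ( [B [Q ( )]] )] [B [Q < >] [B [Q < >]]]]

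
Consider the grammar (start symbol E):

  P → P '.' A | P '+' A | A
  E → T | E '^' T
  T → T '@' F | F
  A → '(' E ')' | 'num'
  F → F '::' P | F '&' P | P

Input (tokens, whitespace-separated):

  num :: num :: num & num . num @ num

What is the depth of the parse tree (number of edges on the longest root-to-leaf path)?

9

[E [T [T [F [F [F [F [P [A num]]] :: [P [A num]]] :: [P [A num]]] & [P [P [A num]] . [A num]]]] @ [F [P [A num]]]]]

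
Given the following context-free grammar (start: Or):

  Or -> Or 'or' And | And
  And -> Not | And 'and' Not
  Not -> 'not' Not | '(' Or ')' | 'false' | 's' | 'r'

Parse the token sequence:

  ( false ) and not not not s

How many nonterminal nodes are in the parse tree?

11

[Or [And [And [Not ( [Or [And [Not false]]] )]] and [Not not [Not not [Not not [Not s]]]]]]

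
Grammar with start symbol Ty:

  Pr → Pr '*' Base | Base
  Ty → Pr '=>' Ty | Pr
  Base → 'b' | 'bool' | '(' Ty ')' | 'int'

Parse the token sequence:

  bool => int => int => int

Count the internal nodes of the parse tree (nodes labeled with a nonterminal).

12

[Ty [Pr [Base bool]] => [Ty [Pr [Base int]] => [Ty [Pr [Base int]] => [Ty [Pr [Base int]]]]]]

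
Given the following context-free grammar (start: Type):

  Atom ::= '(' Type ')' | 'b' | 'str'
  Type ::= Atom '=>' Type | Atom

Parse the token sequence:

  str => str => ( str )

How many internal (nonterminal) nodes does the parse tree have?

[Type [Atom str] => [Type [Atom str] => [Type [Atom ( [Type [Atom str]] )]]]]

8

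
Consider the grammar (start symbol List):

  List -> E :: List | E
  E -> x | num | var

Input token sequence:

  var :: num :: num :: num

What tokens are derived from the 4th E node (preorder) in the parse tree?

num

[List [E var] :: [List [E num] :: [List [E num] :: [List [E num]]]]]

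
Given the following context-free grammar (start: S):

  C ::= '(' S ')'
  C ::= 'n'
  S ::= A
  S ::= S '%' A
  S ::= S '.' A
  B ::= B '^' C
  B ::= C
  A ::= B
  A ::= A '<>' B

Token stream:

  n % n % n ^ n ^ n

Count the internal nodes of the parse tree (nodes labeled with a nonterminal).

16

[S [S [S [A [B [C n]]]] % [A [B [C n]]]] % [A [B [B [B [C n]] ^ [C n]] ^ [C n]]]]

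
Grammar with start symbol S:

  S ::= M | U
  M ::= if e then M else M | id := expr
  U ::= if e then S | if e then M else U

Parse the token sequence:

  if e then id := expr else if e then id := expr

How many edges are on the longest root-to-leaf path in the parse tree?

[S [U if e then [M id := expr] else [U if e then [S [M id := expr]]]]]

5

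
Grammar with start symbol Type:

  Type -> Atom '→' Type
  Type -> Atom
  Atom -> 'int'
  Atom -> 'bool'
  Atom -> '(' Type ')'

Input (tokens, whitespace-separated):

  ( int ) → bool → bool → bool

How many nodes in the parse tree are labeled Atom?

[Type [Atom ( [Type [Atom int]] )] → [Type [Atom bool] → [Type [Atom bool] → [Type [Atom bool]]]]]

5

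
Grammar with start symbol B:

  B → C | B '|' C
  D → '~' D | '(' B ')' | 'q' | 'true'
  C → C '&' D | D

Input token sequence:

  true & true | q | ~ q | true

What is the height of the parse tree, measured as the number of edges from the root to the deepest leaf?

7

[B [B [B [B [C [C [D true]] & [D true]]] | [C [D q]]] | [C [D ~ [D q]]]] | [C [D true]]]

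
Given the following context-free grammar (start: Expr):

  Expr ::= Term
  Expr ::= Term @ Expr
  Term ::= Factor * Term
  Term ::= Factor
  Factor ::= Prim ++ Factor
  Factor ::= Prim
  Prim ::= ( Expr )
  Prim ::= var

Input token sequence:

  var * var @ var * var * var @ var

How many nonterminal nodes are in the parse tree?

[Expr [Term [Factor [Prim var]] * [Term [Factor [Prim var]]]] @ [Expr [Term [Factor [Prim var]] * [Term [Factor [Prim var]] * [Term [Factor [Prim var]]]]] @ [Expr [Term [Factor [Prim var]]]]]]

21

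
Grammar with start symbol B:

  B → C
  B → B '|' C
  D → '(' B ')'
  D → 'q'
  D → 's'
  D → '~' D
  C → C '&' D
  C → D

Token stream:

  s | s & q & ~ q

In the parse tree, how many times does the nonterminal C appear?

[B [B [C [D s]]] | [C [C [C [D s]] & [D q]] & [D ~ [D q]]]]

4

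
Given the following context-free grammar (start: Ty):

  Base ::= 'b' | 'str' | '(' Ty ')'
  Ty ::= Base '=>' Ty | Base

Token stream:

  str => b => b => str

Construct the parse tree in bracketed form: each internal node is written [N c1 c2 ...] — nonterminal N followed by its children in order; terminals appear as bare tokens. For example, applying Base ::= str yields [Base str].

[Ty [Base str] => [Ty [Base b] => [Ty [Base b] => [Ty [Base str]]]]]

Ty
Base => Ty
str => Ty
str => Base => Ty
str => b => Ty
str => b => Base => Ty
str => b => b => Ty
str => b => b => Base
str => b => b => str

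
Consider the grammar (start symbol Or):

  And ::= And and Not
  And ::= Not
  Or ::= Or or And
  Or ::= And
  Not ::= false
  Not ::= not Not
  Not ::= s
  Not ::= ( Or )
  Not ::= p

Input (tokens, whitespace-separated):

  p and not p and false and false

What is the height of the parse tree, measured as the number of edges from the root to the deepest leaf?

6

[Or [And [And [And [And [Not p]] and [Not not [Not p]]] and [Not false]] and [Not false]]]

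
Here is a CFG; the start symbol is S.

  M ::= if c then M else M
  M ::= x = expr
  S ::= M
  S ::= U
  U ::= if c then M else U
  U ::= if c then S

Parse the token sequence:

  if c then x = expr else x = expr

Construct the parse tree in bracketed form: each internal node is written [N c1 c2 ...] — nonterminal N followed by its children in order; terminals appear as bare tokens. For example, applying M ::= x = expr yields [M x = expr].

[S [M if c then [M x = expr] else [M x = expr]]]

S
M
if c then M else M
if c then x = expr else M
if c then x = expr else x = expr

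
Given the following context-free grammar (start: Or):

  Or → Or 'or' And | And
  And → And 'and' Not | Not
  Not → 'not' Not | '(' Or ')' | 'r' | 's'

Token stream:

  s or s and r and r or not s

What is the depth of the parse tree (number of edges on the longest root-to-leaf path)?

6

[Or [Or [Or [And [Not s]]] or [And [And [And [Not s]] and [Not r]] and [Not r]]] or [And [Not not [Not s]]]]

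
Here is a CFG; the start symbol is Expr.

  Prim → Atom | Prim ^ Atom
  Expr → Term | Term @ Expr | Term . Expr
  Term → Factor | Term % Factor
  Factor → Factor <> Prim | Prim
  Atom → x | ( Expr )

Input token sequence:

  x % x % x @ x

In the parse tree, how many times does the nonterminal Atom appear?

[Expr [Term [Term [Term [Factor [Prim [Atom x]]]] % [Factor [Prim [Atom x]]]] % [Factor [Prim [Atom x]]]] @ [Expr [Term [Factor [Prim [Atom x]]]]]]

4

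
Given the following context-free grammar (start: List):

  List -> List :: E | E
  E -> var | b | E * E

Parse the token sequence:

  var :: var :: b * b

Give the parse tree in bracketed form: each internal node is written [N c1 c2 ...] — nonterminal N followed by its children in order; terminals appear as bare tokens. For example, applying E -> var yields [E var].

List
List :: E
List :: E :: E
E :: E :: E
var :: E :: E
var :: var :: E
var :: var :: E * E
var :: var :: b * E
var :: var :: b * b

[List [List [List [E var]] :: [E var]] :: [E [E b] * [E b]]]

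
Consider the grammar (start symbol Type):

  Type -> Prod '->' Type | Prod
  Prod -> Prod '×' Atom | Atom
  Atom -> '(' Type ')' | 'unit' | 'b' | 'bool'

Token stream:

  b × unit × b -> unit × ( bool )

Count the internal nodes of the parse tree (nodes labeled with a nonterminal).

[Type [Prod [Prod [Prod [Atom b]] × [Atom unit]] × [Atom b]] -> [Type [Prod [Prod [Atom unit]] × [Atom ( [Type [Prod [Atom bool]]] )]]]]

15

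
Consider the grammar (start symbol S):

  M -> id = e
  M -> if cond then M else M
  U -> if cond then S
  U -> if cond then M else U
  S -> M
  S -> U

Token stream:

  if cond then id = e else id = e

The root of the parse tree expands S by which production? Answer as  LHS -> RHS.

[S [M if cond then [M id = e] else [M id = e]]]

S -> M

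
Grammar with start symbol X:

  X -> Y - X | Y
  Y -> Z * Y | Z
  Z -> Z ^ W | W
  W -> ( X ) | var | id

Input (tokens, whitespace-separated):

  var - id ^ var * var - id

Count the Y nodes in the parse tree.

[X [Y [Z [W var]]] - [X [Y [Z [Z [W id]] ^ [W var]] * [Y [Z [W var]]]] - [X [Y [Z [W id]]]]]]

4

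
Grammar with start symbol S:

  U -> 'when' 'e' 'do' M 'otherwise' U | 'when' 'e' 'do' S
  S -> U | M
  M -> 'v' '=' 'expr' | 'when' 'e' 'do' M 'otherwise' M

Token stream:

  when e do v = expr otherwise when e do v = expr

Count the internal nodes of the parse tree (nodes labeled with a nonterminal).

6

[S [U when e do [M v = expr] otherwise [U when e do [S [M v = expr]]]]]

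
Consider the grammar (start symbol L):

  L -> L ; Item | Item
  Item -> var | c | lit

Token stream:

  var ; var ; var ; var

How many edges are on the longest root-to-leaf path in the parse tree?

5

[L [L [L [L [Item var]] ; [Item var]] ; [Item var]] ; [Item var]]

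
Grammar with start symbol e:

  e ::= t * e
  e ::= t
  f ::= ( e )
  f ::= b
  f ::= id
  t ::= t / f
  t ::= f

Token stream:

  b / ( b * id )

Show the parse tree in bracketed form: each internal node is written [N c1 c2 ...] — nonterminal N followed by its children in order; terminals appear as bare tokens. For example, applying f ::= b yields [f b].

[e [t [t [f b]] / [f ( [e [t [f b]] * [e [t [f id]]]] )]]]

e
t
t / f
f / f
b / f
b / ( e )
b / ( t * e )
b / ( f * e )
b / ( b * e )
b / ( b * t )
b / ( b * f )
b / ( b * id )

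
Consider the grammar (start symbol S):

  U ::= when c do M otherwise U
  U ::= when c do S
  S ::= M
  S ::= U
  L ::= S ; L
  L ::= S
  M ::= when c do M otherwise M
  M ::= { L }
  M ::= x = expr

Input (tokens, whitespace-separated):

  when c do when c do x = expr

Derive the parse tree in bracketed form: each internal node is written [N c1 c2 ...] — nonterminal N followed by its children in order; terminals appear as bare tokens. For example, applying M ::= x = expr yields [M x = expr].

[S [U when c do [S [U when c do [S [M x = expr]]]]]]

S
U
when c do S
when c do U
when c do when c do S
when c do when c do M
when c do when c do x = expr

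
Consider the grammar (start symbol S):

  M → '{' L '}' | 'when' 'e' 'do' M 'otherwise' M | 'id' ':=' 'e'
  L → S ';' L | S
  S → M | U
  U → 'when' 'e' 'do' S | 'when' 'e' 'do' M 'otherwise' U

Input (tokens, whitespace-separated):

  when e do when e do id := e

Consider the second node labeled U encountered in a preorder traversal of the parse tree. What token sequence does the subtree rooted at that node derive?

when e do id := e

[S [U when e do [S [U when e do [S [M id := e]]]]]]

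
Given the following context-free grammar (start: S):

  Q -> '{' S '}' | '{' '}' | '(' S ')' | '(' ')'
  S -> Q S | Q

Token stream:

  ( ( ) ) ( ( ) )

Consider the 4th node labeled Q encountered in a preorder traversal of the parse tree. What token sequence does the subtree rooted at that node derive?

[S [Q ( [S [Q ( )]] )] [S [Q ( [S [Q ( )]] )]]]

( )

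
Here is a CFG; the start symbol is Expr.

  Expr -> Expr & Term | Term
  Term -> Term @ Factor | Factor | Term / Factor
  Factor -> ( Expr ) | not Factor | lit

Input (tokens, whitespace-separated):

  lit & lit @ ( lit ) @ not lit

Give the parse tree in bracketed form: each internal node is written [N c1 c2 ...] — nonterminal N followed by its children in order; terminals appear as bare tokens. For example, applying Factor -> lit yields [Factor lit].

Expr
Expr & Term
Term & Term
Factor & Term
lit & Term
lit & Term @ Factor
lit & Term @ Factor @ Factor
lit & Factor @ Factor @ Factor
lit & lit @ Factor @ Factor
lit & lit @ ( Expr ) @ Factor
lit & lit @ ( Term ) @ Factor
lit & lit @ ( Factor ) @ Factor
lit & lit @ ( lit ) @ Factor
lit & lit @ ( lit ) @ not Factor
lit & lit @ ( lit ) @ not lit

[Expr [Expr [Term [Factor lit]]] & [Term [Term [Term [Factor lit]] @ [Factor ( [Expr [Term [Factor lit]]] )]] @ [Factor not [Factor lit]]]]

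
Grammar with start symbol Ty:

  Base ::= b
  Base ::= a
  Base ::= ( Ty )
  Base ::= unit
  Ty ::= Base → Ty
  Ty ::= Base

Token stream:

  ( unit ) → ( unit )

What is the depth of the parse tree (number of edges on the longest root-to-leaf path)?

5

[Ty [Base ( [Ty [Base unit]] )] → [Ty [Base ( [Ty [Base unit]] )]]]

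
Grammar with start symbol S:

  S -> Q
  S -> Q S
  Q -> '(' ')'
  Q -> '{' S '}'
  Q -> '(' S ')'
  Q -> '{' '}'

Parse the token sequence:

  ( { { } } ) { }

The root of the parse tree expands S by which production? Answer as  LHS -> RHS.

[S [Q ( [S [Q { [S [Q { }]] }]] )] [S [Q { }]]]

S -> Q S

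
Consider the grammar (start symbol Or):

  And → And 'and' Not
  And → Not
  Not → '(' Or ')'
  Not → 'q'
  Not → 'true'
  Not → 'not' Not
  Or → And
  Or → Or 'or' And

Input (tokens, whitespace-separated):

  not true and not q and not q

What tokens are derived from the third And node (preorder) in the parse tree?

not true

[Or [And [And [And [Not not [Not true]]] and [Not not [Not q]]] and [Not not [Not q]]]]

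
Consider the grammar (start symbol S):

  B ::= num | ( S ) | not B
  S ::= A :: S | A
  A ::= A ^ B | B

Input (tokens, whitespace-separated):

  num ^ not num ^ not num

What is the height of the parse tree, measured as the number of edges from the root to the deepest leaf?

[S [A [A [A [B num]] ^ [B not [B num]]] ^ [B not [B num]]]]

5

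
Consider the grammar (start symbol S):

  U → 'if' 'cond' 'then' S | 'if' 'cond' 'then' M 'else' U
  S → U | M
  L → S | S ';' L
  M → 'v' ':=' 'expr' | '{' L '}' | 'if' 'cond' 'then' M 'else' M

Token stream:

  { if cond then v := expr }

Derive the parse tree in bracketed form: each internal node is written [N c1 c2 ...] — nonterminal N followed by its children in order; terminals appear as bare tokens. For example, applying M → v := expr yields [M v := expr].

[S [M { [L [S [U if cond then [S [M v := expr]]]]] }]]

S
M
{ L }
{ S }
{ U }
{ if cond then S }
{ if cond then M }
{ if cond then v := expr }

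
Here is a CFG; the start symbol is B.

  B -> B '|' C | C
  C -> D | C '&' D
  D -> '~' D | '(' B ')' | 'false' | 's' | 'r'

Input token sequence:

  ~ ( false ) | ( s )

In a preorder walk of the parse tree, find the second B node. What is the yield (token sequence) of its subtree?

[B [B [C [D ~ [D ( [B [C [D false]]] )]]]] | [C [D ( [B [C [D s]]] )]]]

~ ( false )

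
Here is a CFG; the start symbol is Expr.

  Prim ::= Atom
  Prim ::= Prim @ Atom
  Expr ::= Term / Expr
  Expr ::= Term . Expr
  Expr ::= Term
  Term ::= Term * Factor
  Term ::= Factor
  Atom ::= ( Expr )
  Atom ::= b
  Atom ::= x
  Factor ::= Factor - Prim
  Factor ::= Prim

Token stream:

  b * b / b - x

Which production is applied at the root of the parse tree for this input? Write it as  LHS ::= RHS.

Expr ::= Term / Expr

[Expr [Term [Term [Factor [Prim [Atom b]]]] * [Factor [Prim [Atom b]]]] / [Expr [Term [Factor [Factor [Prim [Atom b]]] - [Prim [Atom x]]]]]]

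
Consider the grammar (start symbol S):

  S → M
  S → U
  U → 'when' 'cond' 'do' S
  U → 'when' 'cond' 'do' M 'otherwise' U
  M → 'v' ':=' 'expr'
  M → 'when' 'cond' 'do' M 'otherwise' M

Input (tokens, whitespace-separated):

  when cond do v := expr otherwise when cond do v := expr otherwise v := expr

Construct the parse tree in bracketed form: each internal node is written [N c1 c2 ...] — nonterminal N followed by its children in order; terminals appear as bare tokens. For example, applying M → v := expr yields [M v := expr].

S
M
when cond do M otherwise M
when cond do v := expr otherwise M
when cond do v := expr otherwise when cond do M otherwise M
when cond do v := expr otherwise when cond do v := expr otherwise M
when cond do v := expr otherwise when cond do v := expr otherwise v := expr

[S [M when cond do [M v := expr] otherwise [M when cond do [M v := expr] otherwise [M v := expr]]]]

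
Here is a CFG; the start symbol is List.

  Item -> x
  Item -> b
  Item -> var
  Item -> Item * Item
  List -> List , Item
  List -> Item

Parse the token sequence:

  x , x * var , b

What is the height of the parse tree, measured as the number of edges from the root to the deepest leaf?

4

[List [List [List [Item x]] , [Item [Item x] * [Item var]]] , [Item b]]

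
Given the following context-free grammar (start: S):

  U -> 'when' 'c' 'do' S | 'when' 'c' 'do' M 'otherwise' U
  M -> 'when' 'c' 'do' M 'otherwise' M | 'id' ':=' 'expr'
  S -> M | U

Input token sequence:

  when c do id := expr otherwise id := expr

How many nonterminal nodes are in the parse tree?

4

[S [M when c do [M id := expr] otherwise [M id := expr]]]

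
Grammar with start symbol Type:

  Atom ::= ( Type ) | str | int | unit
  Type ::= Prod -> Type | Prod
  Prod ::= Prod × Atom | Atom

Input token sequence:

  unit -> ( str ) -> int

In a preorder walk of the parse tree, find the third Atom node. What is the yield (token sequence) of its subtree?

[Type [Prod [Atom unit]] -> [Type [Prod [Atom ( [Type [Prod [Atom str]]] )]] -> [Type [Prod [Atom int]]]]]

str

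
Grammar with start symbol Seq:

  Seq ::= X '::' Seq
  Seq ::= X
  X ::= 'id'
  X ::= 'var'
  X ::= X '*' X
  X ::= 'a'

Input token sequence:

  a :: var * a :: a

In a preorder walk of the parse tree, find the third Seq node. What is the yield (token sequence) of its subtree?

a

[Seq [X a] :: [Seq [X [X var] * [X a]] :: [Seq [X a]]]]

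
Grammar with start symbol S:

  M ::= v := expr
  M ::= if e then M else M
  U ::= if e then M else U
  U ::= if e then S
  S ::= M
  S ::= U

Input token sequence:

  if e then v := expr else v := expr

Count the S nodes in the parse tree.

[S [M if e then [M v := expr] else [M v := expr]]]

1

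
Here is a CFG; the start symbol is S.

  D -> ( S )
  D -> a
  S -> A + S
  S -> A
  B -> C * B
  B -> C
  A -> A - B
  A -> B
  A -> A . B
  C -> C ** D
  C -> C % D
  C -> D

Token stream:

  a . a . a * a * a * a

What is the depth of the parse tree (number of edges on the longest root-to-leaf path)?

[S [A [A [A [B [C [D a]]]] . [B [C [D a]]]] . [B [C [D a]] * [B [C [D a]] * [B [C [D a]] * [B [C [D a]]]]]]]]

8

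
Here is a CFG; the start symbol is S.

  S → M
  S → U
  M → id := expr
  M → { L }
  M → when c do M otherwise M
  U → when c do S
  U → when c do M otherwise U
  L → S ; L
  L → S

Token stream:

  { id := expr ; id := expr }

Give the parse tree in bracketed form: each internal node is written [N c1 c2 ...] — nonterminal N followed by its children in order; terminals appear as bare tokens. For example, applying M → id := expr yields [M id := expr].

S
M
{ L }
{ S ; L }
{ M ; L }
{ id := expr ; L }
{ id := expr ; S }
{ id := expr ; M }
{ id := expr ; id := expr }

[S [M { [L [S [M id := expr]] ; [L [S [M id := expr]]]] }]]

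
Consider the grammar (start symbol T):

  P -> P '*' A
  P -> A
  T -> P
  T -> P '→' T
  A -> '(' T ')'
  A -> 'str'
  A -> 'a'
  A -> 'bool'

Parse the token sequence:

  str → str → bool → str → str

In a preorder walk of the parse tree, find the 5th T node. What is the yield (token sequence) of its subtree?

str

[T [P [A str]] → [T [P [A str]] → [T [P [A bool]] → [T [P [A str]] → [T [P [A str]]]]]]]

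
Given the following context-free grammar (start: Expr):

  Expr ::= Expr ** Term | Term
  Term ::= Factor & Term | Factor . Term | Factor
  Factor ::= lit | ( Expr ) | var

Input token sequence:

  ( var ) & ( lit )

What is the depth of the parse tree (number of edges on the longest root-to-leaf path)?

[Expr [Term [Factor ( [Expr [Term [Factor var]]] )] & [Term [Factor ( [Expr [Term [Factor lit]]] )]]]]

7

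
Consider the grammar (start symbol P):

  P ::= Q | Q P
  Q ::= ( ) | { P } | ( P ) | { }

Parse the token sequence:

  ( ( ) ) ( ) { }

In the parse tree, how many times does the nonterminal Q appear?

[P [Q ( [P [Q ( )]] )] [P [Q ( )] [P [Q { }]]]]

4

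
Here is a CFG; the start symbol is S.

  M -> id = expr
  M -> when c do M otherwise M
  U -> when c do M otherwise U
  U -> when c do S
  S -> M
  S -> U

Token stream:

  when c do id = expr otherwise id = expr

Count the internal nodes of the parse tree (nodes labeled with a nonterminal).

[S [M when c do [M id = expr] otherwise [M id = expr]]]

4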